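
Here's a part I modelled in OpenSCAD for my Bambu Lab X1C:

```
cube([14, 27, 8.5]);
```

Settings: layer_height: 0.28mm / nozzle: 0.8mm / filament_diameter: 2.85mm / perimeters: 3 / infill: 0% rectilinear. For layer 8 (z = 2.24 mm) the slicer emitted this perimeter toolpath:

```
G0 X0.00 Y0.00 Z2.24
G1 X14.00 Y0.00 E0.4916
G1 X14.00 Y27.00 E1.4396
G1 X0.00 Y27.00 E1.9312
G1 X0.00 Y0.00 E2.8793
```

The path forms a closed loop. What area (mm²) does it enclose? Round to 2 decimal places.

Apply the shoelace formula to the sequence of (X, Y) vertices; enclosed area = 378.00 mm².

378.00 mm²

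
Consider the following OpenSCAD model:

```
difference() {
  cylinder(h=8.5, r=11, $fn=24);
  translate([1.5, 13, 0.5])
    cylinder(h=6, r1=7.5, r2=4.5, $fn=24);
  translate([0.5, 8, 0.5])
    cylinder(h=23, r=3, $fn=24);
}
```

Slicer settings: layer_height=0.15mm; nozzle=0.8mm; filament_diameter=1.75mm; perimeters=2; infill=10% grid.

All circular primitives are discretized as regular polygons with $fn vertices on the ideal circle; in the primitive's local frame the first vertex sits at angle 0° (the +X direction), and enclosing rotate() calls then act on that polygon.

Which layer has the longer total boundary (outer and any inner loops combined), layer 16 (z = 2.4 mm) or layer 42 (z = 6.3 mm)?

Layer 16 (z = 2.4): the r=11 cylinder gives a regular 24-gon of circumradius 11 (constant along its height) (perimeter = 2·24·11.000·sin(180°/24) = 68.92 mm); the cone at (1.5, 13) (r1=7.5→r2=4.5) has section circumradius 6.550 here — a regular 24-gon (perimeter = 2·24·6.550·sin(180°/24) = 41.04 mm); the cylinder at (0.5, 8): section is a regular 24-gon, circumradius r=3 (perimeter = 2·24·3.000·sin(180°/24) = 18.80 mm); Taking the first minus the rest: starting from the r=11 cylinder, the cone at (1.5, 13) partially overlaps it — only the 32.94 mm² overlap (of its 133.25 mm²) is removed, clipping the outline; the r=3 cylinder at (0.5, 8) partially overlaps it — only the 6.99 mm² overlap (of its 27.95 mm²) is removed, clipping the outline — boundary = 72.25 mm. So its perimeter = 72.25 mm. Layer 42 (z = 6.3): the r=11 cylinder contributes a regular 24-gon of circumradius 11 (perimeter = 2·24·11.000·sin(180°/24) = 68.92 mm); the cone at (1.5, 13) (r1=7.5→r2=4.5) has section circumradius 4.600 here — a regular 24-gon (perimeter = 2·24·4.600·sin(180°/24) = 28.82 mm); the r=3 cylinder at (0.5, 8) contributes a regular 24-gon of circumradius 3 (perimeter = 2·24·3.000·sin(180°/24) = 18.80 mm); Taking the first minus the rest: starting from the r=11 cylinder, the cone at (1.5, 13) partially overlaps it — only the 12.16 mm² overlap (of its 65.72 mm²) is removed, clipping the outline; the r=3 cylinder at (0.5, 8) partially overlaps it — only the 18.81 mm² overlap (of its 27.95 mm²) is removed, clipping the outline — boundary = 76.49 mm. So its perimeter = 76.49 mm. Layer 42 is larger (76.49 vs 72.25 mm).

layer 42 (z = 6.3 mm)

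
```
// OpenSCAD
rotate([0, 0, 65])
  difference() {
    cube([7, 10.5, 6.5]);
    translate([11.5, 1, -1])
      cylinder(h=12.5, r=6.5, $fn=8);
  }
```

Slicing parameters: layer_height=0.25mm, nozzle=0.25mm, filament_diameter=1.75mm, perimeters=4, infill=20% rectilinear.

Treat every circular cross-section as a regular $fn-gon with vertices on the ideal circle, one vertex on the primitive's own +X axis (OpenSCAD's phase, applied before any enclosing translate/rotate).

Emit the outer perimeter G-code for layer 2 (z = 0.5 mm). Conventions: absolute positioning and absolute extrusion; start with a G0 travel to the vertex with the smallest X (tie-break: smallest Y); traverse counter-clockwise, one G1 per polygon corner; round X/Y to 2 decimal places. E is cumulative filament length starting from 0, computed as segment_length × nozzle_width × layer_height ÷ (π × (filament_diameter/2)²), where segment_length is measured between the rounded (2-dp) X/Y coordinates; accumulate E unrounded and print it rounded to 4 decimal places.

G0 X-9.52 Y4.44 Z0.50
G1 X0.00 Y0.00 E0.2730
G1 X2.29 Y4.91 E0.4137
G1 X1.21 Y4.95 E0.4418
G1 X-2.15 Y8.62 E0.5711
G1 X-2.15 Y8.73 E0.5740
G1 X-6.56 Y10.78 E0.7003
G1 X-9.52 Y4.44 E0.8821

At z = 0.5 mm: the cube (footprint 7×10.5) is included at this height; the cylinder at (11.5, 1): section is a regular 8-gon, circumradius r=6.5; After the difference (first − rest): starting from the 7×10.5 cube, the r=6.5 cylinder at (11.5, 1) partially overlaps it — only the 6.61 mm² overlap (of its 119.50 mm²) is removed, clipping the outline — 1 connected region; (whole slice rotated 65° about Z — lengths, areas and connectivity unchanged). The outline is a single polygon with 7 vertices. Extrusion per mm of travel: 0.25 × 0.25 / (π × 0.875²) = 0.025984. Accumulating E over each segment gives final E = 0.8821.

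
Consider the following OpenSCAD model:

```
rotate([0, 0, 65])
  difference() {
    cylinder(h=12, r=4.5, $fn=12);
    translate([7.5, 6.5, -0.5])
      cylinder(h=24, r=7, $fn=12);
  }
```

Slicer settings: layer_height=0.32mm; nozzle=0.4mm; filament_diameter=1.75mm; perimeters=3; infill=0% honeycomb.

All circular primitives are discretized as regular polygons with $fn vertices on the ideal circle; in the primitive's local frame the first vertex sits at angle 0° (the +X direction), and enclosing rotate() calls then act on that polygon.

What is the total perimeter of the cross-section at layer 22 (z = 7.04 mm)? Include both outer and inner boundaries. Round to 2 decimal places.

27.75 mm

At z = 7.04 mm: the r=4.5 cylinder contributes a regular 12-gon of circumradius 4.5 (perimeter = 2·12·4.500·sin(180°/12) = 27.95 mm); the r=7 cylinder at (7.5, 6.5) contributes a regular 12-gon of circumradius 7 (perimeter = 2·12·7.000·sin(180°/12) = 43.48 mm); Taking the first minus the rest: starting from the r=4.5 cylinder, the r=7 cylinder at (7.5, 6.5) partially overlaps it — only the 4.60 mm² overlap (of its 147.00 mm²) is removed, clipping the outline — boundary = 27.75 mm; (whole slice rotated 65° about Z — lengths, areas and connectivity unchanged). Overall, the cross-section is a single solid region. Total boundary length (outer) = 27.75 mm.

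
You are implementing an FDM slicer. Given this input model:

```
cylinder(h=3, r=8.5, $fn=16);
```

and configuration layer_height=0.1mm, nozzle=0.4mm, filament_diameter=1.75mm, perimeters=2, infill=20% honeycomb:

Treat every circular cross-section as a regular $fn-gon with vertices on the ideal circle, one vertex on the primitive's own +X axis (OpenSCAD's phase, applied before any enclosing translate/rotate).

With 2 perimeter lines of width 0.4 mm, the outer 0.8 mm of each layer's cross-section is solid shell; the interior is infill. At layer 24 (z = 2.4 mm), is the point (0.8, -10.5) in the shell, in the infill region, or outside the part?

outside

At z = 2.4 mm: the r=8.5 cylinder contributes a regular 16-gon of circumradius 8.5. Overall, the cross-section is a single solid region. The nearest boundary edge runs (-0.00, -8.50)→(3.25, -7.85); distance from the point to it = 2.12 mm. The point is not inside any of the regions above, so it lies outside the cross-section (2.12 mm from the nearest boundary).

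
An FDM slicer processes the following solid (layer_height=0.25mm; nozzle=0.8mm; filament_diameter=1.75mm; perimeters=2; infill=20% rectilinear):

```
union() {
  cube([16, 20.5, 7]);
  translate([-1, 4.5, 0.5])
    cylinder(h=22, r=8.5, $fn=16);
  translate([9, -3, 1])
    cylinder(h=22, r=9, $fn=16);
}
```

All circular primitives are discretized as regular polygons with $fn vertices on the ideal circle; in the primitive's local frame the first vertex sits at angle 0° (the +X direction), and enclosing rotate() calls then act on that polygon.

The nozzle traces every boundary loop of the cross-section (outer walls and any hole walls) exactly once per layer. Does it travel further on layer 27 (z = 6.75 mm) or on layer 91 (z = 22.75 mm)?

Layer 27 (z = 6.75): the 16×20.5 cube contributes its full rectangle (perimeter 73.00 mm); the r=8.5 cylinder at (-1, 4.5) gives a regular 16-gon of circumradius 8.5 (constant along its height) (perimeter = 2·16·8.500·sin(180°/16) = 53.06 mm); the cylinder at (9, -3): section is a regular 16-gon, circumradius r=9 (perimeter = 2·16·9.000·sin(180°/16) = 56.19 mm); Combining (union): the regions partially overlap (shared area 162.72 mm²), so the edge portions inside another operand are dropped and the merged outline is re-measured after clipping — boundary = 103.70 mm. So its perimeter = 103.70 mm. Layer 91 (z = 22.75): the cube is not intersected at this z (z outside [0, 7]); the cylinder at (-1, 4.5) is absent (z outside [0.5, 22.5]); the r=9 cylinder at (9, -3) gives a regular 16-gon of circumradius 9 (constant along its height) (perimeter = 2·16·9.000·sin(180°/16) = 56.19 mm); Merging all regions: only the r=9 cylinder at (9, -3) is present, so the union is just that shape — boundary = 56.19 mm. So its perimeter = 56.19 mm. Layer 27 is larger (103.70 vs 56.19 mm).

layer 27 (z = 6.75 mm)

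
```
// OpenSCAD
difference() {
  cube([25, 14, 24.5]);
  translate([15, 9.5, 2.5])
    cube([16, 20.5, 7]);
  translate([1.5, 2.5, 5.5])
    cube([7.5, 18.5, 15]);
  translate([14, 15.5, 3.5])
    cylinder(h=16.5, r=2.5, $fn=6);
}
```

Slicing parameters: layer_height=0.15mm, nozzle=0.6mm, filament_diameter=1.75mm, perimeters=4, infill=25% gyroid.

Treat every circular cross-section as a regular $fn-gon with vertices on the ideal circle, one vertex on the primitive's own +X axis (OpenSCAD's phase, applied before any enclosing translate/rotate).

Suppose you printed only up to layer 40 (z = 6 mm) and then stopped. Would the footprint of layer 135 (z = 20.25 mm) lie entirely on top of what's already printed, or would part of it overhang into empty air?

Compare the two slices. At z = 6: the 25×14 cube contributes its full rectangle (area 350.00 mm²); the cube at (15, 9.5) (footprint 16×20.5) is included at this height (area 328.00 mm²); the 7.5×18.5 cube at (1.5, 2.5) contributes its full rectangle (area 138.75 mm²); the r=2.5 cylinder at (14, 15.5) contributes a regular 6-gon of circumradius 2.5 (area = (6/2)·2.500²·sin(360°/6) = 16.24 mm²); Taking the first minus the rest: starting from the 25×14 cube (350.00 mm²), the 16×20.5 cube at (15, 9.5) partially overlaps it — only the 45.00 mm² overlap (of its 328.00 mm²) is removed, clipping the outline; the 7.5×18.5 cube at (1.5, 2.5) partially overlaps it — only the 86.25 mm² overlap (of its 138.75 mm²) is removed, clipping the outline; the r=2.5 cylinder at (14, 15.5) partially overlaps it — only the 1.62 mm² overlap (of its 16.24 mm²) is removed, clipping the outline — area = 217.13 mm². At z = 20.25: the cube (footprint 25×14) is included at this height (area 350.00 mm²); the cube at (15, 9.5) is absent (z outside [2.5, 9.5]); the 7.5×18.5 cube at (1.5, 2.5) contributes its full rectangle (area 138.75 mm²); the cylinder at (14, 15.5) is absent (z outside [3.5, 20]); After the difference (first − rest): starting from the 25×14 cube (350.00 mm²), the 7.5×18.5 cube at (1.5, 2.5) partially overlaps it — only the 86.25 mm² overlap (of its 138.75 mm²) is removed, clipping the outline — area = 263.75 mm². Checking containment: at z = 20.25 the cross-section extends beyond the z = 6 cross-section by about 46.62 mm².

part overhangs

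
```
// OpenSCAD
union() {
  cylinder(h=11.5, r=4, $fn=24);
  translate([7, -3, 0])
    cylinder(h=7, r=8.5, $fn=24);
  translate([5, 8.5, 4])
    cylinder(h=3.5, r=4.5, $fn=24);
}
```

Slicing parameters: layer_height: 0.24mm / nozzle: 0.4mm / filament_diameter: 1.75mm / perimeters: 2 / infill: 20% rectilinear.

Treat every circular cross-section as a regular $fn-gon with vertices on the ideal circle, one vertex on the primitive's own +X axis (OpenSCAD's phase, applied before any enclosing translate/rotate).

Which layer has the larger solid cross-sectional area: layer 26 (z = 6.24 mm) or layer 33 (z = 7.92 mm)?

layer 26 (z = 6.24 mm)

Layer 26 (z = 6.24): the cylinder: section is a regular 24-gon, circumradius r=4 (area = (24/2)·4.000²·sin(360°/24) = 49.69 mm²); the r=8.5 cylinder at (7, -3) contributes a regular 24-gon of circumradius 8.5 (area = (24/2)·8.500²·sin(360°/24) = 224.40 mm²); the r=4.5 cylinder at (5, 8.5) gives a regular 24-gon of circumradius 4.5 (constant along its height) (area = (24/2)·4.500²·sin(360°/24) = 62.89 mm²); Merging all regions: the regions partially overlap — summed areas 336.98 mm² minus the doubly-counted overlap 33.35 mm² gives 303.63 mm² — area = 303.63 mm². So its area = 303.63 mm². Layer 33 (z = 7.92): the r=4 cylinder contributes a regular 24-gon of circumradius 4 (area = (24/2)·4.000²·sin(360°/24) = 49.69 mm²); the cylinder at (7, -3) does not reach this height (z outside [0, 7]); the cylinder at (5, 8.5) is not intersected at this z (z outside [4, 7.5]); Taking the union: only the r=4 cylinder is present, so the union is just that shape — area = 49.69 mm². So its area = 49.69 mm². Layer 26 is larger (303.63 vs 49.69 mm²).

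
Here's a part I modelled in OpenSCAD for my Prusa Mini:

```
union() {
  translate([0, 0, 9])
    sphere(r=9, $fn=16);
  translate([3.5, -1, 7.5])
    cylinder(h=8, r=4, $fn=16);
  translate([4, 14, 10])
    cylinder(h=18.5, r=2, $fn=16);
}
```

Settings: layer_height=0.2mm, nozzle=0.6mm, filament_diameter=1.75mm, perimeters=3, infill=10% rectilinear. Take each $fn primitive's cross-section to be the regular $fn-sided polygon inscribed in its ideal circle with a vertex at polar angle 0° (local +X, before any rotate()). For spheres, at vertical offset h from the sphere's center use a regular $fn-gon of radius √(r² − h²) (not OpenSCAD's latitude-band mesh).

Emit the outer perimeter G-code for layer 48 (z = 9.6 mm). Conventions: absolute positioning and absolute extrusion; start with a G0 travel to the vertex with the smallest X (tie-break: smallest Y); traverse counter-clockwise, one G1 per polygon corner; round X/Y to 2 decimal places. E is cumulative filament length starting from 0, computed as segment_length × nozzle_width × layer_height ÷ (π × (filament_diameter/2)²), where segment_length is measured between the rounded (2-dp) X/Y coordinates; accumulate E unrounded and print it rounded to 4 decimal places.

G0 X-8.98 Y0.00 Z9.60
G1 X-8.30 Y-3.44 E0.1749
G1 X-6.35 Y-6.35 E0.3497
G1 X-3.44 Y-8.30 E0.5245
G1 X0.00 Y-8.98 E0.6994
G1 X3.44 Y-8.30 E0.8744
G1 X6.35 Y-6.35 E1.0491
G1 X8.30 Y-3.44 E1.2239
G1 X8.98 Y0.00 E1.3988
G1 X8.30 Y3.44 E1.5738
G1 X6.35 Y6.35 E1.7485
G1 X3.44 Y8.30 E1.9233
G1 X0.00 Y8.98 E2.0982
G1 X-3.44 Y8.30 E2.2732
G1 X-6.35 Y6.35 E2.4479
G1 X-8.30 Y3.44 E2.6227
G1 X-8.98 Y0.00 E2.7976

At z = 9.6 mm: the r=9 sphere contributes a regular 16-gon of circumradius √(9²−0.6²) = 8.980; the r=4 cylinder at (3.5, -1) contributes a regular 16-gon of circumradius 4; the cylinder at (4, 14) is not intersected at this z (z outside [10, 28.5]); Combining (union): the r=4 cylinder at (3.5, -1) lies entirely inside the r=9 sphere, so the union is just the r=9 sphere — 1 connected region. The outline is a single polygon with 16 vertices. Extrusion per mm of travel: 0.6 × 0.2 / (π × 0.875²) = 0.049890. Accumulating E over each segment gives final E = 2.7976.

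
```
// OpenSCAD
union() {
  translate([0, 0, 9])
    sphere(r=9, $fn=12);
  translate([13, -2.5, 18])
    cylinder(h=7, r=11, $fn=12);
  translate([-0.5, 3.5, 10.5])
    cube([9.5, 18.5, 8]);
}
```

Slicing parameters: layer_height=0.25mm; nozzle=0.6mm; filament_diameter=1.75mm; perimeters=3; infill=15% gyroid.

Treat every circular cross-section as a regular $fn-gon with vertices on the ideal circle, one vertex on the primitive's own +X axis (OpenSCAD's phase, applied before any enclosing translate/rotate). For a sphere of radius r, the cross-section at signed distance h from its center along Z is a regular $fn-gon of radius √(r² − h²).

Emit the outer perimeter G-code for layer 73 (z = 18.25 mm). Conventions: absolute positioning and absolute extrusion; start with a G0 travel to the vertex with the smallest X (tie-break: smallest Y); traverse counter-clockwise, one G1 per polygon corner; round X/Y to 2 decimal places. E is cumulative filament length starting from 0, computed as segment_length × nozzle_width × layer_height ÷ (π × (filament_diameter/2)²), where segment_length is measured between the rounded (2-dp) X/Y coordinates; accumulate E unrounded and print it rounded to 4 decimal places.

G0 X-0.50 Y3.50 Z18.25
G1 X3.97 Y3.50 E0.2788
G1 X3.47 Y3.00 E0.3229
G1 X2.00 Y-2.50 E0.6779
G1 X3.47 Y-8.00 E1.0329
G1 X7.50 Y-12.03 E1.3884
G1 X13.00 Y-13.50 E1.7434
G1 X18.50 Y-12.03 E2.0984
G1 X22.53 Y-8.00 E2.4538
G1 X24.00 Y-2.50 E2.8089
G1 X22.53 Y3.00 E3.1639
G1 X18.50 Y7.03 E3.5193
G1 X13.00 Y8.50 E3.8744
G1 X9.00 Y7.43 E4.1326
G1 X9.00 Y22.00 E5.0412
G1 X-0.50 Y22.00 E5.6337
G1 X-0.50 Y3.50 E6.7874

At z = 18.25 mm: the sphere is absent (|z−center|=9.250 > r=9); the cylinder at (13, -2.5): section is a regular 12-gon, circumradius r=11; the cube at (-0.5, 3.5) (footprint 9.5×18.5) is included at this height; Merging all regions: the regions partially overlap (shared area 11.81 mm²), so overlapping operands fuse into one piece — 1 connected region. The outline is a single polygon with 16 vertices. Extrusion per mm of travel: 0.6 × 0.25 / (π × 0.875²) = 0.062363. Accumulating E over each segment gives final E = 6.7874.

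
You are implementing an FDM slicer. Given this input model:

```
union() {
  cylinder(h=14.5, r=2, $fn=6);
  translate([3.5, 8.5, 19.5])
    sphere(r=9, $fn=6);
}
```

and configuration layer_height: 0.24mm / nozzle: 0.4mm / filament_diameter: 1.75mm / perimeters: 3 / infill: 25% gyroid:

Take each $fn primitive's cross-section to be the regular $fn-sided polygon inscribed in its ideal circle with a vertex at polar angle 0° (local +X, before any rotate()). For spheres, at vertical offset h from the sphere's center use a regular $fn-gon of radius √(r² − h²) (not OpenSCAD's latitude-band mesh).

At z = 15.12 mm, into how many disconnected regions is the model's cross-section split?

At z = 15.12 mm: the cylinder is absent (z outside [0, 14.5]); the r=9 sphere at (3.5, 8.5) contributes a regular 6-gon of circumradius √(9²−4.38²) = 7.862; Merging all regions: only the r=9 sphere at (3.5, 8.5) is present, so the union is just that shape — 1 connected region. The result has 1 disconnected region.

1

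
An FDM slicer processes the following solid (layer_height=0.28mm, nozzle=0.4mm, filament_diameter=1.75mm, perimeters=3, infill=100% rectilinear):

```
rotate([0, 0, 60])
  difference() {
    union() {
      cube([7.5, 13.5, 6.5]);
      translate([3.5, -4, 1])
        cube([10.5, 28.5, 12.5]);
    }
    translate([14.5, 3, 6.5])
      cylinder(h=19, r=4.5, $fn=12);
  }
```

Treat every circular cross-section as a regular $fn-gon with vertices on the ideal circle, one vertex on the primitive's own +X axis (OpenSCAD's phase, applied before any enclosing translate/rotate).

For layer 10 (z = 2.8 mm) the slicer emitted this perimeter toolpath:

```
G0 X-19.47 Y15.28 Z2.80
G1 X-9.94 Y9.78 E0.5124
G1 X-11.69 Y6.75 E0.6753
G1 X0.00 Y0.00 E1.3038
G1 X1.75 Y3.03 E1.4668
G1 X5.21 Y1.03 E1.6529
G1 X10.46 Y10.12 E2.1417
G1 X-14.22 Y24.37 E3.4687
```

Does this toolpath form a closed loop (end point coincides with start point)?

Start point (G0): (-19.47, 15.28). End point (last G1): the path does not return to the start — open.

no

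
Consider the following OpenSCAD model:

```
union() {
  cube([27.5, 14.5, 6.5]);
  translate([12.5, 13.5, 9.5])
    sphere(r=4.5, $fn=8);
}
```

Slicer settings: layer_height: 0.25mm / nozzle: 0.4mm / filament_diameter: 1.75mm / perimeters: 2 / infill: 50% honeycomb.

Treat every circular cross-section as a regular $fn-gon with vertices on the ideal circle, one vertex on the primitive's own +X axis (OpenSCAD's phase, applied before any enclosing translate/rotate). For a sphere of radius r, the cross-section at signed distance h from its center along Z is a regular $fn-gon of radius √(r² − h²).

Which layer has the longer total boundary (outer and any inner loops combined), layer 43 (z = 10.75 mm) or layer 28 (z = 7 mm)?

Layer 43 (z = 10.75): the cube is absent (z outside [0, 6.5]); the r=4.5 sphere at (12.5, 13.5) slices to a regular 8-gon of circumradius 4.323 (√(r²−h²) with h=1.25 from center) (perimeter = 2·8·4.323·sin(180°/8) = 26.47 mm); Combining (union): only the r=4.5 sphere at (12.5, 13.5) is present, so the union is just that shape — boundary = 26.47 mm. So its perimeter = 26.47 mm. Layer 28 (z = 7): the cube is not intersected at this z (z outside [0, 6.5]); the r=4.5 sphere at (12.5, 13.5) slices to a regular 8-gon of circumradius 3.742 (√(r²−h²) with h=2.5 from center) (perimeter = 2·8·3.742·sin(180°/8) = 22.91 mm); Combining (union): only the r=4.5 sphere at (12.5, 13.5) is present, so the union is just that shape — boundary = 22.91 mm. So its perimeter = 22.91 mm. Layer 43 is larger (26.47 vs 22.91 mm).

layer 43 (z = 10.75 mm)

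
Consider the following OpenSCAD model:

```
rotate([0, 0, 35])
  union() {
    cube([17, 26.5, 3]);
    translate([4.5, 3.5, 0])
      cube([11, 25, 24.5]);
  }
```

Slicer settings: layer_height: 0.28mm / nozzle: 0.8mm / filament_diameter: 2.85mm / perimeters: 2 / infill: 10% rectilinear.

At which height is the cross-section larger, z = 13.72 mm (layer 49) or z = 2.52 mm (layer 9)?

layer 9 (z = 2.52 mm)

Layer 49 (z = 13.72): the cube does not reach this height (z outside [0, 3]); the cube at (4.5, 3.5) is present — its section is the full 11×25 rectangle (area 275.00 mm²); Merging all regions: only the 11×25 cube at (4.5, 3.5) is present, so the union is just that shape — area = 275.00 mm²; (whole slice rotated 35° about Z — lengths, areas and connectivity unchanged). So its area = 275.00 mm². Layer 9 (z = 2.52): the cube (footprint 17×26.5) is included at this height (area 450.50 mm²); the 11×25 cube at (4.5, 3.5) contributes its full rectangle (area 275.00 mm²); Merging all regions: the regions partially overlap — summed areas 725.50 mm² minus the doubly-counted overlap 253.00 mm² gives 472.50 mm² — area = 472.50 mm²; (whole slice rotated 35° about Z — lengths, areas and connectivity unchanged). So its area = 472.50 mm². Layer 9 is larger (472.50 vs 275.00 mm²).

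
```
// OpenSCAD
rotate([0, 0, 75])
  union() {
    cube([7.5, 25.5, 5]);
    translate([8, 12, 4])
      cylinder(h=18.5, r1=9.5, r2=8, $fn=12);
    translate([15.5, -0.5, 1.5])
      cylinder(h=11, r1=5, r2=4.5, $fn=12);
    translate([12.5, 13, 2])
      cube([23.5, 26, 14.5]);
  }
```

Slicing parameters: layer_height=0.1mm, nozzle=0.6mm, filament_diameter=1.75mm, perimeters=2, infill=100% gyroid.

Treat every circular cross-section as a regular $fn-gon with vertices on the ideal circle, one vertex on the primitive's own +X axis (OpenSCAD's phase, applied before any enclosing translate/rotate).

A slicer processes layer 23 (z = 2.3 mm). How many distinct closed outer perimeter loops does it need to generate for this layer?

At z = 2.3 mm: the cube (footprint 7.5×25.5) is included at this height; the cone at (8, 12) is not intersected at this z (z outside [4, 22.5]); the cone at (15.5, -0.5) contributes a regular 12-gon of circumradius 4.964 (interpolated between r1=5 and r2=4.5 at t=0.073); the 23.5×26 cube at (12.5, 13) contributes its full rectangle; Taking the union: the 3 present regions are separate (no shared area or edge), so areas and boundary lengths simply add and each stays a separate island — 3 connected regions; (whole slice rotated 75° about Z — lengths, areas and connectivity unchanged). The result has 3 disconnected regions.

3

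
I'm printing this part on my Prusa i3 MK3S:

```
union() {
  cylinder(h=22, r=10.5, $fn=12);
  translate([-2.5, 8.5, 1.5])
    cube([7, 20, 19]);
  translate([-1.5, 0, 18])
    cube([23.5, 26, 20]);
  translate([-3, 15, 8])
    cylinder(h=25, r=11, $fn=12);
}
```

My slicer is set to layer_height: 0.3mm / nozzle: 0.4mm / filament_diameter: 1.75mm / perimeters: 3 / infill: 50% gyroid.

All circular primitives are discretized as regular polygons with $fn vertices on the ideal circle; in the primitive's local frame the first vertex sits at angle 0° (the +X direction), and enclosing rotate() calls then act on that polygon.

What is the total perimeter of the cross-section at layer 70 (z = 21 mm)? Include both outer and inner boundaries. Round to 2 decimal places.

At z = 21 mm: the r=10.5 cylinder contributes a regular 12-gon of circumradius 10.5 (perimeter = 2·12·10.500·sin(180°/12) = 65.22 mm); the cube at (-2.5, 8.5) is absent (z outside [1.5, 20.5]); the cube at (-1.5, 0) (footprint 23.5×26) is included at this height (perimeter 99.00 mm); the cylinder at (-3, 15): section is a regular 12-gon, circumradius r=11 (perimeter = 2·12·11.000·sin(180°/12) = 68.33 mm); Combining (union): the regions partially overlap (shared area 275.17 mm²), so the edge portions inside another operand are dropped and the merged outline is re-measured after clipping — boundary = 129.79 mm. Overall, the cross-section is a single solid region. Total boundary length (outer) = 129.79 mm.

129.79 mm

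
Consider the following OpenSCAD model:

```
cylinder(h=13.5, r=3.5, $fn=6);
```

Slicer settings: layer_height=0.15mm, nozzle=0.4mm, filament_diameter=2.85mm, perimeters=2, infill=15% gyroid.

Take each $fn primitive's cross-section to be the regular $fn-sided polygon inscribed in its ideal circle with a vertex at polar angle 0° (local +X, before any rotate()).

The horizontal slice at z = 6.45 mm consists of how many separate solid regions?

1

At z = 6.45 mm: the cylinder: section is a regular 6-gon, circumradius r=3.5. The result has 1 disconnected region.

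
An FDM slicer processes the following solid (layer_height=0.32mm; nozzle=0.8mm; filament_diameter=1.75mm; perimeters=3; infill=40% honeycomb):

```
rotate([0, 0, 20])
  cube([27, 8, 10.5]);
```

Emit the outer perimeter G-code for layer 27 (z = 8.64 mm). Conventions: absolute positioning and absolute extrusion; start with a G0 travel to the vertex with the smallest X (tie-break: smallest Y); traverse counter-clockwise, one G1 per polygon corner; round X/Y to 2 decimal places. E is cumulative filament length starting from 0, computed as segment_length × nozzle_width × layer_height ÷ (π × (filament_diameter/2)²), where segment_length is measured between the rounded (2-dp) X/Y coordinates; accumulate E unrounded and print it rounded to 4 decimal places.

G0 X-2.74 Y7.52 Z8.64
G1 X0.00 Y0.00 E0.8518
G1 X25.37 Y9.23 E3.7252
G1 X22.64 Y16.75 E4.5767
G1 X-2.74 Y7.52 E7.4510

At z = 8.64 mm: the cube is present — its section is the full 27×8 rectangle; (rotated 20° about Z; rotation is an isometry so areas/perimeters/island counts are preserved). The outline is a single polygon with 4 vertices. Extrusion per mm of travel: 0.8 × 0.32 / (π × 0.875²) = 0.106432. Accumulating E over each segment gives final E = 7.4510.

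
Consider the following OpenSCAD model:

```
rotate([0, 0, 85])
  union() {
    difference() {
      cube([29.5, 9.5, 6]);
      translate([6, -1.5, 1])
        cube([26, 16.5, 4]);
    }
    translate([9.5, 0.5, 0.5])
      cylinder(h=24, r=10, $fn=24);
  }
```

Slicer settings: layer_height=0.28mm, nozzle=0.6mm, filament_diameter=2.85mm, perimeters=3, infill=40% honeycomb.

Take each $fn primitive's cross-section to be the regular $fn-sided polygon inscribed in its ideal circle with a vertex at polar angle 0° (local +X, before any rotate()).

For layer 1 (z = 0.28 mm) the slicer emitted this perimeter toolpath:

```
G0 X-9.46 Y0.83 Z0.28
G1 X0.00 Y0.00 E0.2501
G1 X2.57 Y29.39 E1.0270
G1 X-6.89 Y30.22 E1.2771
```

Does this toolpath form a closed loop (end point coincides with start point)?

no

Start point (G0): (-9.46, 0.83). End point (last G1): the path does not return to the start — open.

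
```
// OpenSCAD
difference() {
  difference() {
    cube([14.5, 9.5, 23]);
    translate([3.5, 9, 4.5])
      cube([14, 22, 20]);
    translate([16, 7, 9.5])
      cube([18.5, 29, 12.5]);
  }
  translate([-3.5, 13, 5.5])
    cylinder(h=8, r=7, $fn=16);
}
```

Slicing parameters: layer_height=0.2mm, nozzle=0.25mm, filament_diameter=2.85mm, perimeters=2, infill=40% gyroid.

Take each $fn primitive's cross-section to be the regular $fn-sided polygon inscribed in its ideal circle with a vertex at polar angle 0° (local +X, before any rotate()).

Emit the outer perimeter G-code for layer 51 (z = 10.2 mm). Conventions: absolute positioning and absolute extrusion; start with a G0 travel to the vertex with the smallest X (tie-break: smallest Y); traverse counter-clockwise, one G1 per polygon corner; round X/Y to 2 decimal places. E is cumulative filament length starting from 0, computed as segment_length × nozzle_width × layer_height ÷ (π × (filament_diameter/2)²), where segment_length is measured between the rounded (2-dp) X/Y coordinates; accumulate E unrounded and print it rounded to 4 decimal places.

G0 X0.00 Y0.00 Z10.20
G1 X14.50 Y0.00 E0.1136
G1 X14.50 Y9.00 E0.1842
G1 X3.50 Y9.00 E0.2704
G1 X3.50 Y9.50 E0.2743
G1 X2.42 Y9.50 E0.2828
G1 X1.45 Y8.05 E0.2965
G1 X0.00 Y7.08 E0.3101
G1 X0.00 Y0.00 E0.3656

At z = 10.2 mm: the cube is present — its section is the full 14.5×9.5 rectangle; the 14×22 cube at (3.5, 9) contributes its full rectangle; the cube at (16, 7) (footprint 18.5×29) is included at this height; After the difference (first − rest): starting from the 14.5×9.5 cube, the 14×22 cube at (3.5, 9) partially overlaps it — only the 5.50 mm² overlap (of its 308.00 mm²) is removed, clipping the outline; the 18.5×29 cube at (16, 7) misses the remaining region (no effect) — 1 connected region; the r=7 cylinder at (-3.5, 13) gives a regular 16-gon of circumradius 7 (constant along its height); Subtracting the remaining from the first: starting from the result so far, the r=7 cylinder at (-3.5, 13) partially overlaps it — only the 3.51 mm² overlap (of its 150.01 mm²) is removed, clipping the outline — 1 connected region. The outline is a single polygon with 8 vertices. Extrusion per mm of travel: 0.25 × 0.2 / (π × 1.425²) = 0.007838. Accumulating E over each segment gives final E = 0.3656.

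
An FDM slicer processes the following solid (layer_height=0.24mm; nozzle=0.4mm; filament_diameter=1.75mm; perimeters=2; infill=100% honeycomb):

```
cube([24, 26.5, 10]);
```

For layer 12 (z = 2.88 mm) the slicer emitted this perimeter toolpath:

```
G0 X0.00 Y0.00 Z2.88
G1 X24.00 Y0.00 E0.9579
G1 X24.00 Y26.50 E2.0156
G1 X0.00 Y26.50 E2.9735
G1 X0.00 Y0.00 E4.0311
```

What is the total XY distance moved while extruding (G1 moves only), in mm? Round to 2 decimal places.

101.00 mm

Sum the Euclidean lengths of each G1 segment: total = 101.00 mm.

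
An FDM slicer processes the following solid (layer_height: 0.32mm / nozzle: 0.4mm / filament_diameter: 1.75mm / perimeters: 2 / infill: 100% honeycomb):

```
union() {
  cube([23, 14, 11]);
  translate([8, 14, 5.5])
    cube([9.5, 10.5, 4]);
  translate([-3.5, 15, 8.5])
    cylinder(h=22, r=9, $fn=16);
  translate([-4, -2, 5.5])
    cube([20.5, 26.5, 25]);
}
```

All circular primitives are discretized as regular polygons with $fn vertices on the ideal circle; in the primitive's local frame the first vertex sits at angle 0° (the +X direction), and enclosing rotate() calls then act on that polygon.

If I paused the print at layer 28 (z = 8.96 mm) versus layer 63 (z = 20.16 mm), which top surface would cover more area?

Layer 28 (z = 8.96): the cube is present — its section is the full 23×14 rectangle (area 322.00 mm²); the cube at (8, 14) (footprint 9.5×10.5) is included at this height (area 99.75 mm²); the r=9 cylinder at (-3.5, 15) contributes a regular 16-gon of circumradius 9 (area = (16/2)·9.000²·sin(360°/16) = 247.98 mm²); the cube at (-4, -2) (footprint 20.5×26.5) is included at this height (area 543.25 mm²); Taking the union: the regions partially overlap — summed areas 1212.98 mm² minus the doubly-counted overlap 453.19 mm² gives 759.79 mm² — area = 759.79 mm². So its area = 759.79 mm². Layer 63 (z = 20.16): the cube is not intersected at this z (z outside [0, 11]); the cube at (8, 14) does not reach this height (z outside [5.5, 9.5]); the cylinder at (-3.5, 15): section is a regular 16-gon, circumradius r=9 (area = (16/2)·9.000²·sin(360°/16) = 247.98 mm²); the cube at (-4, -2) is present — its section is the full 20.5×26.5 rectangle (area 543.25 mm²); Merging all regions: the regions partially overlap — summed areas 791.23 mm² minus the doubly-counted overlap 132.94 mm² gives 658.29 mm² — area = 658.29 mm². So its area = 658.29 mm². Layer 28 is larger (759.79 vs 658.29 mm²).

layer 28 (z = 8.96 mm)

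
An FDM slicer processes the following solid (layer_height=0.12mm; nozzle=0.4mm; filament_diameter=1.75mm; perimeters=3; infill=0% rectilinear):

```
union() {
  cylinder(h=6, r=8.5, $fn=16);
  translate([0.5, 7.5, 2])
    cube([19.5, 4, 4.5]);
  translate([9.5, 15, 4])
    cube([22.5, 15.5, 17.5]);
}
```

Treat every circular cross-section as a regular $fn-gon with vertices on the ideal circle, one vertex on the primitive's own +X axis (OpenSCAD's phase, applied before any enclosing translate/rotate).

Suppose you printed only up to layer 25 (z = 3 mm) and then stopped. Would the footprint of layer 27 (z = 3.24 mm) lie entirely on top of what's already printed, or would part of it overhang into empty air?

entirely on top

Compare the two slices. At z = 3: the r=8.5 cylinder gives a regular 16-gon of circumradius 8.5 (constant along its height) (area = (16/2)·8.500²·sin(360°/16) = 221.19 mm²); the cube at (0.5, 7.5) (footprint 19.5×4) is included at this height (area 78.00 mm²); the cube at (9.5, 15) is not intersected at this z (z outside [4, 21.5]); Merging all regions: the regions partially overlap — summed areas 299.19 mm² minus the doubly-counted overlap 1.82 mm² gives 297.37 mm² — area = 297.37 mm². At z = 3.24: the r=8.5 cylinder contributes a regular 16-gon of circumradius 8.5 (area = (16/2)·8.500²·sin(360°/16) = 221.19 mm²); the cube at (0.5, 7.5) is present — its section is the full 19.5×4 rectangle (area 78.00 mm²); the cube at (9.5, 15) is not intersected at this z (z outside [4, 21.5]); Merging all regions: the regions partially overlap — summed areas 299.19 mm² minus the doubly-counted overlap 1.82 mm² gives 297.37 mm² — area = 297.37 mm². Checking containment: the cross-section at z = 3.24 is a subset of the cross-section at z = 3.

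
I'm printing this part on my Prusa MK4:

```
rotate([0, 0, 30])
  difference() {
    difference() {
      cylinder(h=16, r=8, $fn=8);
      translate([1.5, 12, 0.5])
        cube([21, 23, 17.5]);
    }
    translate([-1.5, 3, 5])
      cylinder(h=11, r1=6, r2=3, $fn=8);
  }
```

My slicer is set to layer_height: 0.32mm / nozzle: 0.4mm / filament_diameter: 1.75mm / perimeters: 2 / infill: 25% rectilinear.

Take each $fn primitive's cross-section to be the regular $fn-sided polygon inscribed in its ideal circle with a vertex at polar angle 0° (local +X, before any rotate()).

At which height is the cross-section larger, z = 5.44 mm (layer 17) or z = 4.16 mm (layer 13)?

layer 13 (z = 4.16 mm)

Layer 17 (z = 5.44): the r=8 cylinder contributes a regular 8-gon of circumradius 8 (area = (8/2)·8.000²·sin(360°/8) = 181.02 mm²); the cube at (1.5, 12) is present — its section is the full 21×23 rectangle (area 483.00 mm²); After the difference (first − rest): starting from the r=8 cylinder (181.02 mm²), the 21×23 cube at (1.5, 12) misses the remaining region (no effect) — area = 181.02 mm²; the cone at (-1.5, 3) contributes a regular 8-gon of circumradius 5.880 (interpolated between r1=6 and r2=3 at t=0.040) (area = (8/2)·5.880²·sin(360°/8) = 97.79 mm²); After the difference (first − rest): starting from that combined region (181.02 mm²), the cone at (-1.5, 3) partially overlaps it — only the 87.17 mm² overlap (of its 97.79 mm²) is removed, clipping the outline — area = 93.85 mm²; (rotated 30° about Z; rotation is an isometry so areas/perimeters/island counts are preserved). So its area = 93.85 mm². Layer 13 (z = 4.16): the cylinder: section is a regular 8-gon, circumradius r=8 (area = (8/2)·8.000²·sin(360°/8) = 181.02 mm²); the cube at (1.5, 12) is present — its section is the full 21×23 rectangle (area 483.00 mm²); After the difference (first − rest): starting from the r=8 cylinder (181.02 mm²), the 21×23 cube at (1.5, 12) misses the remaining region (no effect) — area = 181.02 mm²; the cone at (-1.5, 3) is not intersected at this z (z outside [5, 16]); Taking the first minus the rest: none of the subtracted shapes is present at this height, so the result so far is unchanged — area = 181.02 mm²; (whole slice rotated 30° about Z — lengths, areas and connectivity unchanged). So its area = 181.02 mm². Layer 13 is larger (181.02 vs 93.85 mm²).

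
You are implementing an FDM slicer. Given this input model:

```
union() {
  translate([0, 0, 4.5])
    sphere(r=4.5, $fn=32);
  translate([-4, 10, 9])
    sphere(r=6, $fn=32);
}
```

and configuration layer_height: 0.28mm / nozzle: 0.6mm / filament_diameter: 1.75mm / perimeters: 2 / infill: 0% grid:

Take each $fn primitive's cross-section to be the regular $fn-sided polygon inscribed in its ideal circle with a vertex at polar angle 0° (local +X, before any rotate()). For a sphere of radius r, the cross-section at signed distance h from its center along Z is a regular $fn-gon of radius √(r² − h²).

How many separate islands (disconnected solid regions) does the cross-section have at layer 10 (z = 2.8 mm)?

At z = 2.8 mm: the r=4.5 sphere contributes a regular 32-gon of circumradius √(4.5²−1.7²) = 4.167; the sphere at (-4, 10) does not reach this height (|z−center|=6.200 > r=6); Merging all regions: only the r=4.5 sphere is present, so the union is just that shape — 1 connected region. Overall, the cross-section is a single solid region. Island count = 1.

1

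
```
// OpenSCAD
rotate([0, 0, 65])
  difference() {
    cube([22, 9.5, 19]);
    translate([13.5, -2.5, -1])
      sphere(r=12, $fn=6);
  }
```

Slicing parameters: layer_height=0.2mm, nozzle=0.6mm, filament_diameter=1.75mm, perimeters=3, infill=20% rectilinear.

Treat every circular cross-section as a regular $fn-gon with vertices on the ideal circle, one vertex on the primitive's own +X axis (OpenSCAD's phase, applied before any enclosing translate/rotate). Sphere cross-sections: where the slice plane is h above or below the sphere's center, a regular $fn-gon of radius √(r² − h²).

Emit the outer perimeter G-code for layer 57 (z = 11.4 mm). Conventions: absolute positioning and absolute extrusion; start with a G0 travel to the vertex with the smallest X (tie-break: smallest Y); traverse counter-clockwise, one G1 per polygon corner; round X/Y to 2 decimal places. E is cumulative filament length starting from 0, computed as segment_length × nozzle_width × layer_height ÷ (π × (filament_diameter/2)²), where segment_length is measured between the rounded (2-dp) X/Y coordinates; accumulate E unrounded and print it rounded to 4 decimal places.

At z = 11.4 mm: the cube is present — its section is the full 22×9.5 rectangle; the sphere at (13.5, -2.5) does not reach this height (|z−center|=12.400 > r=12); Taking the first minus the rest: none of the subtracted shapes is present at this height, so the 22×9.5 cube is unchanged — 1 connected region; (whole slice rotated 65° about Z — lengths, areas and connectivity unchanged). The outline is a single polygon with 4 vertices. Extrusion per mm of travel: 0.6 × 0.2 / (π × 0.875²) = 0.049890. Accumulating E over each segment gives final E = 3.1431.

G0 X-8.61 Y4.01 Z11.40
G1 X0.00 Y0.00 E0.4739
G1 X9.30 Y19.94 E1.5715
G1 X0.69 Y23.95 E2.0454
G1 X-8.61 Y4.01 E3.1431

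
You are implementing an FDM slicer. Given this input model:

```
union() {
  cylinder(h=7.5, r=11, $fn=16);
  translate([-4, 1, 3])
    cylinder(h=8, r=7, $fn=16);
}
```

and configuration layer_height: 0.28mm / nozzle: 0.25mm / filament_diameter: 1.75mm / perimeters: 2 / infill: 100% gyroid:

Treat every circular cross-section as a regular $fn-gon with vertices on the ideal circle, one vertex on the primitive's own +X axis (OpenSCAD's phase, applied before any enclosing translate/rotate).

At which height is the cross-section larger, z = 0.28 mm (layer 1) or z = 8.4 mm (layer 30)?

Layer 1 (z = 0.28): the r=11 cylinder contributes a regular 16-gon of circumradius 11 (area = (16/2)·11.000²·sin(360°/16) = 370.44 mm²); the cylinder at (-4, 1) does not reach this height (z outside [3, 11]); Merging all regions: only the r=11 cylinder is present, so the union is just that shape — area = 370.44 mm². So its area = 370.44 mm². Layer 30 (z = 8.4): the cylinder does not reach this height (z outside [0, 7.5]); the cylinder at (-4, 1): section is a regular 16-gon, circumradius r=7 (area = (16/2)·7.000²·sin(360°/16) = 150.01 mm²); Merging all regions: only the r=7 cylinder at (-4, 1) is present, so the union is just that shape — area = 150.01 mm². So its area = 150.01 mm². Layer 1 is larger (370.44 vs 150.01 mm²).

layer 1 (z = 0.28 mm)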